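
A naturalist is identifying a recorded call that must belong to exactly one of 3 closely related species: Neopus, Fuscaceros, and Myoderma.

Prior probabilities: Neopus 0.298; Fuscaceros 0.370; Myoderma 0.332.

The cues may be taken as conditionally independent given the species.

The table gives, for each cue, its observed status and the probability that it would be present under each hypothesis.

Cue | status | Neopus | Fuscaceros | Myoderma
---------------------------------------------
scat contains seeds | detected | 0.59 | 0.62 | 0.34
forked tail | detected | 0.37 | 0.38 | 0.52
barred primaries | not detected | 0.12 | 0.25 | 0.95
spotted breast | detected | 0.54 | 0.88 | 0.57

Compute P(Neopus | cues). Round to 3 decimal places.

0.343

Multiply each prior by the joint likelihood of the cue pattern (using 1 − P(present | H) for each absent cue):
  Neopus: 0.298 × 0.59 × 0.37 × (1 − 0.12) × 0.54 = 0.030913
  Fuscaceros: 0.370 × 0.62 × 0.38 × (1 − 0.25) × 0.88 = 0.057534
  Myoderma: 0.332 × 0.34 × 0.52 × (1 − 0.95) × 0.57 = 0.0016729
Normalizing constant Z = 0.030913 + 0.057534 + 0.0016729 = 0.09012.
P(Neopus | evidence) = 0.030913 / 0.09012 ≈ 0.343.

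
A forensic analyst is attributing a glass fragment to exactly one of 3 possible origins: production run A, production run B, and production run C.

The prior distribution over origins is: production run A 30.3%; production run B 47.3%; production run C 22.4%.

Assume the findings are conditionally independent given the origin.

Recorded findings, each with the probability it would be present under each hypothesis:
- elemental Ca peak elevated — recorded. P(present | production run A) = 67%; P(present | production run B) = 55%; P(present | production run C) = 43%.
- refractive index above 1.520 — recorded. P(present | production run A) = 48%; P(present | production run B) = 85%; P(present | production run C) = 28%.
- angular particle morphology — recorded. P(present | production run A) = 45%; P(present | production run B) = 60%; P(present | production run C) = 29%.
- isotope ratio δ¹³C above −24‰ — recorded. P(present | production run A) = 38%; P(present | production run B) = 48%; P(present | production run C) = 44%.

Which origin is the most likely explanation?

By Bayes' rule with conditional independence, the unnormalized weight for each hypothesis is prior × ∏ likelihoods:
  production run A: 0.303 × 0.67 × 0.48 × 0.45 × 0.38 = 0.016663
  production run B: 0.473 × 0.55 × 0.85 × 0.60 × 0.48 = 0.063685
  production run C: 0.224 × 0.43 × 0.28 × 0.29 × 0.44 = 0.0034413
Normalizing constant Z = 0.016663 + 0.063685 + 0.0034413 = 0.083789.
P(production run A | evidence) ≈ 0.016663 / 0.083789 ≈ 0.199
P(production run B | evidence) ≈ 0.063685 / 0.083789 ≈ 0.760
P(production run C | evidence) ≈ 0.0034413 / 0.083789 ≈ 0.041
The largest is 0.760, so production run B is most probable.

production run B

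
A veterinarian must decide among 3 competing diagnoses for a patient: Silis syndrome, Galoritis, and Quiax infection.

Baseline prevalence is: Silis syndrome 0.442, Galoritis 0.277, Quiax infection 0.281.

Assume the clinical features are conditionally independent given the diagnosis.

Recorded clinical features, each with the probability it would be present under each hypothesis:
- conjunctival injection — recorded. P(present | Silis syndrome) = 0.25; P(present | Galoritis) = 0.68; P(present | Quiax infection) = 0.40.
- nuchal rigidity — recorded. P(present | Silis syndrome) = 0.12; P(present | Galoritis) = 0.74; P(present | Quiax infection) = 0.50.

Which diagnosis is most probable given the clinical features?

Galoritis

By Bayes' rule with conditional independence, the unnormalized weight for each hypothesis is prior × ∏ likelihoods:
  Silis syndrome: 0.442 × 0.25 × 0.12 = 0.01326
  Galoritis: 0.277 × 0.68 × 0.74 = 0.13939
  Quiax infection: 0.281 × 0.40 × 0.50 = 0.0562
The unnormalized weights sum to 0.20885.
P(Silis syndrome | evidence) ≈ 0.01326 / 0.20885 ≈ 0.063
P(Galoritis | evidence) ≈ 0.13939 / 0.20885 ≈ 0.667
P(Quiax infection | evidence) ≈ 0.0562 / 0.20885 ≈ 0.269
The largest is 0.667, so Galoritis is most probable.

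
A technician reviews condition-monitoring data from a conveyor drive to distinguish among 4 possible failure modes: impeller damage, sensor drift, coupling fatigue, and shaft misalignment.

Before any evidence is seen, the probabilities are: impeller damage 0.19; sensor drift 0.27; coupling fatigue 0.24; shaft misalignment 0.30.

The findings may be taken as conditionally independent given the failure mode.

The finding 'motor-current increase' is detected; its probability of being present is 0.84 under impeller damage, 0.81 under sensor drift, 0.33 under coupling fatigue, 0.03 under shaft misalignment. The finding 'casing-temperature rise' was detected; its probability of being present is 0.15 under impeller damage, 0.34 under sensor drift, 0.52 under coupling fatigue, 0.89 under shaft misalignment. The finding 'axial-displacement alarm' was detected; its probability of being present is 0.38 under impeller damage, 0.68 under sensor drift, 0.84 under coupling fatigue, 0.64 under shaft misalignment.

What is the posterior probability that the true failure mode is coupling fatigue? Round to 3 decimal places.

0.348

Multiply each prior by the joint likelihood of the evidence pattern:
  impeller damage: 0.19 × 0.84 × 0.15 × 0.38 = 0.0090972
  sensor drift: 0.27 × 0.81 × 0.34 × 0.68 = 0.050563
  coupling fatigue: 0.24 × 0.33 × 0.52 × 0.84 = 0.034595
  shaft misalignment: 0.30 × 0.03 × 0.89 × 0.64 = 0.0051264
The unnormalized weights sum to 0.099382.
P(coupling fatigue | evidence) = 0.034595 / 0.099382 ≈ 0.348.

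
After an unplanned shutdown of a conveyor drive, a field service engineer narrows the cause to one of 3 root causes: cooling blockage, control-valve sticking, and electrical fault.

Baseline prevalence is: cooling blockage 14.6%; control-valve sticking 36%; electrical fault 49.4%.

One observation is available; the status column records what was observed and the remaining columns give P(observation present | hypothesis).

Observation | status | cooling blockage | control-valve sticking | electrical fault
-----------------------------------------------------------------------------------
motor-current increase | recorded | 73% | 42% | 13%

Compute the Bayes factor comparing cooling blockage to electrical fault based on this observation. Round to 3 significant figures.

The Bayes factor is the ratio of the two likelihoods.
  cooling blockage: 0.73
  electrical fault: 0.13
Bayes factor = 0.73 / 0.13 ≈ 5.62

5.62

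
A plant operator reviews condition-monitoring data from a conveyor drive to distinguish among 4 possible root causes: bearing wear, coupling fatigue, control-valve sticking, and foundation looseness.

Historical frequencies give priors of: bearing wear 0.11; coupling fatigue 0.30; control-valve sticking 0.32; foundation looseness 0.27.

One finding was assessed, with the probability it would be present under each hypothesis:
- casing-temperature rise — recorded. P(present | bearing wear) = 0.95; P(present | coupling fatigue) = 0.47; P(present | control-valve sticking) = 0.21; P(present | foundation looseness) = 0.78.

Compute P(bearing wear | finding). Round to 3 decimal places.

Multiply each prior by the likelihood of the finding:
  bearing wear: 0.11 × 0.95 = 0.1045
  coupling fatigue: 0.30 × 0.47 = 0.141
  control-valve sticking: 0.32 × 0.21 = 0.0672
  foundation looseness: 0.27 × 0.78 = 0.2106
The unnormalized weights sum to 0.5233.
P(bearing wear | evidence) = 0.1045 / 0.5233 ≈ 0.200.

0.200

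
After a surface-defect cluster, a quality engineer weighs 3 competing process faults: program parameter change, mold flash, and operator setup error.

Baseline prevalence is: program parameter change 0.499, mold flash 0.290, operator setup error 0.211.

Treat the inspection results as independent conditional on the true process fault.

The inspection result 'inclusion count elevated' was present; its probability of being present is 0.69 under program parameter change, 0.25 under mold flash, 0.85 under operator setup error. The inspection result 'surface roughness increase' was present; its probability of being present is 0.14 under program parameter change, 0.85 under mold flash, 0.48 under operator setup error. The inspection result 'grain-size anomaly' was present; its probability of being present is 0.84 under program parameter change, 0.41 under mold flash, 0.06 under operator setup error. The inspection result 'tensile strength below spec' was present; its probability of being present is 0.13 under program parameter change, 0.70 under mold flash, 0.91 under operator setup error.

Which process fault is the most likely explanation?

mold flash

For each hypothesis, the unnormalized posterior weight is prior × product of the inspection result likelihoods:
  program parameter change: 0.499 × 0.69 × 0.14 × 0.84 × 0.13 = 0.0052638
  mold flash: 0.290 × 0.25 × 0.85 × 0.41 × 0.70 = 0.017686
  operator setup error: 0.211 × 0.85 × 0.48 × 0.06 × 0.91 = 0.0047004
The unnormalized weights sum to 0.027651.
P(program parameter change | evidence) ≈ 0.0052638 / 0.027651 ≈ 0.190
P(mold flash | evidence) ≈ 0.017686 / 0.027651 ≈ 0.640
P(operator setup error | evidence) ≈ 0.0047004 / 0.027651 ≈ 0.170
The largest is 0.640, so mold flash is most probable.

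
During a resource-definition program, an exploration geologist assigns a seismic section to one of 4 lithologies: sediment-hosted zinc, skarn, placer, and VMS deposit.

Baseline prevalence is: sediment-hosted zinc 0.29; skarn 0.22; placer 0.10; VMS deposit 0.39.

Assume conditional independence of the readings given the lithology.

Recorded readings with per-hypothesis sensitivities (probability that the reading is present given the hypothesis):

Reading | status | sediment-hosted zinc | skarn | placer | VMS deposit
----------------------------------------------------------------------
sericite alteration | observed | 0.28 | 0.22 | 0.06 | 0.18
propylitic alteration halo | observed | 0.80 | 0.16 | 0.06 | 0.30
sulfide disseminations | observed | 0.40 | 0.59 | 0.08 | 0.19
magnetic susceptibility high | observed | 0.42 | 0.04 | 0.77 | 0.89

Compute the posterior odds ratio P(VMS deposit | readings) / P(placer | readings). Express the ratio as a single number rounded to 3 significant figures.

161

The normalizing constant cancels in an odds ratio, so compute prior × likelihood for the two hypotheses only:
  VMS deposit: 0.39 × 0.18 × 0.30 × 0.19 × 0.89 = 0.0035612
  placer: 0.10 × 0.06 × 0.06 × 0.08 × 0.77 = 2.2176e-05
Odds(VMS deposit : placer) = 0.0035612 / 2.2176e-05 ≈ 161.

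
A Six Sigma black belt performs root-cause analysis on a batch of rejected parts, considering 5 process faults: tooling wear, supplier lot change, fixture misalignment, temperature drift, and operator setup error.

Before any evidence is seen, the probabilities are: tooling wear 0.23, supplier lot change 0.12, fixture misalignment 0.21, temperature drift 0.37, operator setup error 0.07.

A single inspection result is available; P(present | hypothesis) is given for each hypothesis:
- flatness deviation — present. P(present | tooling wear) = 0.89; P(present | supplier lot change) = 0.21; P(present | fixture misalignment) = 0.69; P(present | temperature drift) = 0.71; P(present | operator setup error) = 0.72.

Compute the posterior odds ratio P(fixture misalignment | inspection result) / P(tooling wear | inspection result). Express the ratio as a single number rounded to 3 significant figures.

0.708

Posterior odds equal prior odds times the likelihood ratio; only the two competing hypotheses matter.
  fixture misalignment: 0.21 × 0.69 = 0.1449
  tooling wear: 0.23 × 0.89 = 0.2047
Odds(fixture misalignment : tooling wear) = 0.1449 / 0.2047 ≈ 0.708.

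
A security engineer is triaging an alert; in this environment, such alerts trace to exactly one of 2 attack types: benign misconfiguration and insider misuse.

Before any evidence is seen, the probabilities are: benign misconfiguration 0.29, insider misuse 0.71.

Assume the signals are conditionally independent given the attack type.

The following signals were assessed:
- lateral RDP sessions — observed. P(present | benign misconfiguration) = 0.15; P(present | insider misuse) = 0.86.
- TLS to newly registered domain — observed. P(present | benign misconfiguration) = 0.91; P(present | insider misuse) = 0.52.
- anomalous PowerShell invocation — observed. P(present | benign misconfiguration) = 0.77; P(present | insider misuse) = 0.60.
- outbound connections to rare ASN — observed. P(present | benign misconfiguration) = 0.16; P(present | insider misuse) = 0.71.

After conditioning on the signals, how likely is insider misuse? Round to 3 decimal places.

0.965

By Bayes' rule with conditional independence, the unnormalized weight for each hypothesis is prior × ∏ likelihoods:
  benign misconfiguration: 0.29 × 0.15 × 0.91 × 0.77 × 0.16 = 0.0048769
  insider misuse: 0.71 × 0.86 × 0.52 × 0.60 × 0.71 = 0.13526
Marginal likelihood of the evidence = 0.14014.
P(insider misuse | evidence) = 0.13526 / 0.14014 ≈ 0.965.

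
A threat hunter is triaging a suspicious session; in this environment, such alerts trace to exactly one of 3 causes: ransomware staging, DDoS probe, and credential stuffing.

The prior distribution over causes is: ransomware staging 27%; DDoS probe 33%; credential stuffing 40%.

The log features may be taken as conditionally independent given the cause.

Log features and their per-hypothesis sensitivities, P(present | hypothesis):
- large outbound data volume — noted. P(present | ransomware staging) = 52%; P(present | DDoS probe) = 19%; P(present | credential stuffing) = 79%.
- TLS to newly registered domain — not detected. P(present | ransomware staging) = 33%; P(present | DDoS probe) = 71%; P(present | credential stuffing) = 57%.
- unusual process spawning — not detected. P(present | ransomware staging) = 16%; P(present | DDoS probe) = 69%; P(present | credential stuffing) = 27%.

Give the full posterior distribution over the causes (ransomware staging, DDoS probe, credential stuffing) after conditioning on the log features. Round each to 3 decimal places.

0.430, 0.031, 0.540

For each hypothesis, the unnormalized posterior weight is prior × product of the log feature likelihoods (using 1 − P(present | H) for each absent log feature):
  ransomware staging: 0.27 × 0.52 × (1 − 0.33) × (1 − 0.16) = 0.079017
  DDoS probe: 0.33 × 0.19 × (1 − 0.71) × (1 − 0.69) = 0.0056367
  credential stuffing: 0.40 × 0.79 × (1 − 0.57) × (1 − 0.27) = 0.099192
The unnormalized weights sum to 0.18385.
P(ransomware staging | evidence) = 0.079017 / 0.18385 ≈ 0.430
P(DDoS probe | evidence) = 0.0056367 / 0.18385 ≈ 0.031
P(credential stuffing | evidence) = 0.099192 / 0.18385 ≈ 0.540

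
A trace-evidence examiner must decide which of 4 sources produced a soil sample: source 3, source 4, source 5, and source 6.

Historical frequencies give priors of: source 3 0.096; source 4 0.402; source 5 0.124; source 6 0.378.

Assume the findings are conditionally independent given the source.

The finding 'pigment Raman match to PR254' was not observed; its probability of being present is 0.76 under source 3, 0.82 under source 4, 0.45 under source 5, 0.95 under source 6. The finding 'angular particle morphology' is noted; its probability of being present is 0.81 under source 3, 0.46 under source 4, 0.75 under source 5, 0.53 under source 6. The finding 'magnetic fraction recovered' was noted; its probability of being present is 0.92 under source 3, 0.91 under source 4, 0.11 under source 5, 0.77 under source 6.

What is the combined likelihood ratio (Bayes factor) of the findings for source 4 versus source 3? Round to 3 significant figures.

Take the product of per-finding likelihoods under each hypothesis (using 1 − P(present | H) for each absent finding), then divide.
  source 4: (1 − 0.82) × 0.46 × 0.91 = 0.075348
  source 3: (1 − 0.76) × 0.81 × 0.92 = 0.17885
Bayes factor = 0.075348 / 0.17885 ≈ 0.421

0.421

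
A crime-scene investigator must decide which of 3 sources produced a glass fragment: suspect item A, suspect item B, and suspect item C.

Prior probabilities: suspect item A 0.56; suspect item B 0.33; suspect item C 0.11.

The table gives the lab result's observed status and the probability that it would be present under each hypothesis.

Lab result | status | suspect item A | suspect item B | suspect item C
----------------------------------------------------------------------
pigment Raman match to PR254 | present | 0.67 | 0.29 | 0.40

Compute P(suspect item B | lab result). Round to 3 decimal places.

By Bayes' rule, the unnormalized weight for each hypothesis is prior × likelihood:
  suspect item A: 0.56 × 0.67 = 0.3752
  suspect item B: 0.33 × 0.29 = 0.0957
  suspect item C: 0.11 × 0.40 = 0.044
Marginal likelihood of the evidence = 0.5149.
P(suspect item B | evidence) = 0.0957 / 0.5149 ≈ 0.186.

0.186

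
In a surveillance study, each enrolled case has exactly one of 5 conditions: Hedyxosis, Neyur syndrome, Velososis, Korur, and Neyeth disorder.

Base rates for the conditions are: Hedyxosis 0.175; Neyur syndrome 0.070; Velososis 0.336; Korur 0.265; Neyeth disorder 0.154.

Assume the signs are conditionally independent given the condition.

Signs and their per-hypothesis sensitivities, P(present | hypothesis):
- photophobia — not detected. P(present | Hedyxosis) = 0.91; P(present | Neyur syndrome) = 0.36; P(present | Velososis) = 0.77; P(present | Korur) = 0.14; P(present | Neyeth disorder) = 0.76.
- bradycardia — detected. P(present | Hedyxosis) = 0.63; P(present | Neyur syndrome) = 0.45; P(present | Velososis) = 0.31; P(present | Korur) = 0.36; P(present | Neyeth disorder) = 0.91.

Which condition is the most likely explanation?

Korur

By Bayes' rule with conditional independence, the unnormalized weight for each hypothesis is prior × ∏ likelihoods (using 1 − P(present | H) for each absent sign):
  Hedyxosis: 0.175 × (1 − 0.91) × 0.63 = 0.0099225
  Neyur syndrome: 0.070 × (1 − 0.36) × 0.45 = 0.02016
  Velososis: 0.336 × (1 − 0.77) × 0.31 = 0.023957
  Korur: 0.265 × (1 − 0.14) × 0.36 = 0.082044
  Neyeth disorder: 0.154 × (1 − 0.76) × 0.91 = 0.033634
Marginal likelihood of the evidence = 0.16972.
P(Hedyxosis | evidence) ≈ 0.0099225 / 0.16972 ≈ 0.058
P(Neyur syndrome | evidence) ≈ 0.02016 / 0.16972 ≈ 0.119
P(Velososis | evidence) ≈ 0.023957 / 0.16972 ≈ 0.141
P(Korur | evidence) ≈ 0.082044 / 0.16972 ≈ 0.483
P(Neyeth disorder | evidence) ≈ 0.033634 / 0.16972 ≈ 0.198
The largest is 0.483, so Korur is most probable.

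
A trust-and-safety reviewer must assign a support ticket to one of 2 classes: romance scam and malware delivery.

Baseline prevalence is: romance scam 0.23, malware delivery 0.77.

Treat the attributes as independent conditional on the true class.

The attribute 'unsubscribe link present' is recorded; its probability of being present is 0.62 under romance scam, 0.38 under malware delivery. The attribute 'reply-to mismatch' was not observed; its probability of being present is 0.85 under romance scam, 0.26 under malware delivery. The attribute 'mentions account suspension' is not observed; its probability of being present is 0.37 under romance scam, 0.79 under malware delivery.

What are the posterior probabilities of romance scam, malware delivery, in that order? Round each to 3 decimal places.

By Bayes' rule with conditional independence, the unnormalized weight for each hypothesis is prior × ∏ likelihoods (using 1 − P(present | H) for each absent attribute):
  romance scam: 0.23 × 0.62 × (1 − 0.85) × (1 − 0.37) = 0.013476
  malware delivery: 0.77 × 0.38 × (1 − 0.26) × (1 − 0.79) = 0.04547
The unnormalized weights sum to 0.058946.
P(romance scam | evidence) = 0.013476 / 0.058946 ≈ 0.229
P(malware delivery | evidence) = 0.04547 / 0.058946 ≈ 0.771

0.229, 0.771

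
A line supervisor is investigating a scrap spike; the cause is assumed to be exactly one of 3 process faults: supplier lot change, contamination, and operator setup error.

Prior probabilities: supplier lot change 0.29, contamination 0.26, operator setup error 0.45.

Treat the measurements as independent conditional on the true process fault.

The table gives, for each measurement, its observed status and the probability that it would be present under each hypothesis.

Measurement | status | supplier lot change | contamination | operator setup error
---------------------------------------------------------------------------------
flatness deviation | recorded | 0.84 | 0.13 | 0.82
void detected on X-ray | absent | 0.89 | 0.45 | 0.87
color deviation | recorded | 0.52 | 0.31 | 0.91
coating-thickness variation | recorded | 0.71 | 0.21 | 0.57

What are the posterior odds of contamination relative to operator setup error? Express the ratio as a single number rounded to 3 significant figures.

Posterior odds equal prior odds times the likelihood ratio; only the two competing hypotheses matter (using 1 − P(present | H) for each absent measurement).
  contamination: 0.26 × 0.13 × (1 − 0.45) × 0.31 × 0.21 = 0.0012102
  operator setup error: 0.45 × 0.82 × (1 − 0.87) × 0.91 × 0.57 = 0.024882
Odds(contamination : operator setup error) = 0.0012102 / 0.024882 ≈ 0.0486.

0.0486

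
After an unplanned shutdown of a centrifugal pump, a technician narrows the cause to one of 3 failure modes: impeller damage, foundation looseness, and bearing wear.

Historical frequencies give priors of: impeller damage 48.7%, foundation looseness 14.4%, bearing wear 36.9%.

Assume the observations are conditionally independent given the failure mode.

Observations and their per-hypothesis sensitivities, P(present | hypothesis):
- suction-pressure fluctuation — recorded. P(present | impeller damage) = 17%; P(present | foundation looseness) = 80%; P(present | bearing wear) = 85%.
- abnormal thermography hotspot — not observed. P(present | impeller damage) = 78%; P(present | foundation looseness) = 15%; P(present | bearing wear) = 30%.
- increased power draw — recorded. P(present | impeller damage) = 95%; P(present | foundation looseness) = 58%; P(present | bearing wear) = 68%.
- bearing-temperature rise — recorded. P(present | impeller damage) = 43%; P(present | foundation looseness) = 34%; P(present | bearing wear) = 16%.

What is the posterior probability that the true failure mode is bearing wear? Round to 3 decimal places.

0.472

Multiply each prior by the joint likelihood of the evidence pattern (using 1 − P(present | H) for each absent observation):
  impeller damage: 0.487 × 0.17 × (1 − 0.78) × 0.95 × 0.43 = 0.0074403
  foundation looseness: 0.144 × 0.80 × (1 − 0.15) × 0.58 × 0.34 = 0.01931
  bearing wear: 0.369 × 0.85 × (1 − 0.30) × 0.68 × 0.16 = 0.023888
The unnormalized weights sum to 0.050638.
P(bearing wear | evidence) = 0.023888 / 0.050638 ≈ 0.472.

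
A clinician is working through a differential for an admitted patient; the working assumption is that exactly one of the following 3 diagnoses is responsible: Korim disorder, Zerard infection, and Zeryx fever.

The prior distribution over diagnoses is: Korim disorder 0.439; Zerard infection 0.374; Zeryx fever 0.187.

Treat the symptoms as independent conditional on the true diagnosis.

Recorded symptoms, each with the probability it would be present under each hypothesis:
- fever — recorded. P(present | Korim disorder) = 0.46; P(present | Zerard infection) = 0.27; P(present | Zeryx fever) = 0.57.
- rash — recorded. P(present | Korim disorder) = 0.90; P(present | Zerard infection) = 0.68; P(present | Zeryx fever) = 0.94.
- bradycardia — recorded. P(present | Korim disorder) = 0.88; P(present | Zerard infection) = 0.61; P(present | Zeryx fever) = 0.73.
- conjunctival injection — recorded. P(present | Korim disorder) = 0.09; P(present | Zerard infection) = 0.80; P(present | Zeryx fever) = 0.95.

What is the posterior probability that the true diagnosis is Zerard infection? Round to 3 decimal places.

For each hypothesis, the unnormalized posterior weight is prior × product of the symptom likelihoods:
  Korim disorder: 0.439 × 0.46 × 0.90 × 0.88 × 0.09 = 0.014394
  Zerard infection: 0.374 × 0.27 × 0.68 × 0.61 × 0.80 = 0.033509
  Zeryx fever: 0.187 × 0.57 × 0.94 × 0.73 × 0.95 = 0.069485
The unnormalized weights sum to 0.11739.
P(Zerard infection | evidence) = 0.033509 / 0.11739 ≈ 0.285.

0.285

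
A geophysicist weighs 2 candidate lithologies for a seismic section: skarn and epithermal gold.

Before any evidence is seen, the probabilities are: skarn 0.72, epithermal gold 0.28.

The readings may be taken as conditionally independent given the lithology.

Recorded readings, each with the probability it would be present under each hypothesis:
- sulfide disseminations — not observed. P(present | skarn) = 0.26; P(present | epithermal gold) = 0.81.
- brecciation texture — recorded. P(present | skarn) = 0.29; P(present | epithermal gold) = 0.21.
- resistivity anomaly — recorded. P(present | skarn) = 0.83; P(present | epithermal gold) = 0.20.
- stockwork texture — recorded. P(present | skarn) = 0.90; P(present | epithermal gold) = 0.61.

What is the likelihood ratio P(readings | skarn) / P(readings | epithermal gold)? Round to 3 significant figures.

The Bayes factor is the ratio of the joint likelihoods of the reading pattern under the two hypotheses (using 1 − P(present | H) for each absent reading).
  skarn: (1 − 0.26) × 0.29 × 0.83 × 0.90 = 0.16031
  epithermal gold: (1 − 0.81) × 0.21 × 0.20 × 0.61 = 0.0048678
Bayes factor = 0.16031 / 0.0048678 ≈ 32.9

32.9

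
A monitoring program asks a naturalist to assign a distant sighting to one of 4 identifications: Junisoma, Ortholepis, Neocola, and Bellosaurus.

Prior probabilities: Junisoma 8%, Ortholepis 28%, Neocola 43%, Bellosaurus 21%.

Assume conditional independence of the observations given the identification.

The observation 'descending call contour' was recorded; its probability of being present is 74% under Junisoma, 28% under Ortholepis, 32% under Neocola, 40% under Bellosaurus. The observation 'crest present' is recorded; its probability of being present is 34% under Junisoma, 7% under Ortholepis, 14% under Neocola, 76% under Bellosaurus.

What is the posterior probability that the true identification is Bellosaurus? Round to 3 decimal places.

By Bayes' rule with conditional independence, the unnormalized weight for each hypothesis is prior × ∏ likelihoods:
  Junisoma: 0.08 × 0.74 × 0.34 = 0.020128
  Ortholepis: 0.28 × 0.28 × 0.07 = 0.005488
  Neocola: 0.43 × 0.32 × 0.14 = 0.019264
  Bellosaurus: 0.21 × 0.40 × 0.76 = 0.06384
Marginal likelihood of the evidence = 0.10872.
P(Bellosaurus | evidence) = 0.06384 / 0.10872 ≈ 0.587.

0.587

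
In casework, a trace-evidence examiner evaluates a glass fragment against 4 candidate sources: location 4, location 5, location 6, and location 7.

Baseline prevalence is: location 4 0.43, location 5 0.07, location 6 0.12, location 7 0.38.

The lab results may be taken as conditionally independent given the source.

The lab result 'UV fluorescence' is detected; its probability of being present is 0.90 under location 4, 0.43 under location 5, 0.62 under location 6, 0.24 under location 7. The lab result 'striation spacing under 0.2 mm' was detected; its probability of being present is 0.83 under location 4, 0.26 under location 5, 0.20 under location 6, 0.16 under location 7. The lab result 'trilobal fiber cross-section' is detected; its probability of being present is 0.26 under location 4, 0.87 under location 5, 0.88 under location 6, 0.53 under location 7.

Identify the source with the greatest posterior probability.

location 4

For each hypothesis, the unnormalized posterior weight is prior × product of the lab result likelihoods:
  location 4: 0.43 × 0.90 × 0.83 × 0.26 = 0.083515
  location 5: 0.07 × 0.43 × 0.26 × 0.87 = 0.0068086
  location 6: 0.12 × 0.62 × 0.20 × 0.88 = 0.013094
  location 7: 0.38 × 0.24 × 0.16 × 0.53 = 0.0077338
Normalizing constant Z = 0.083515 + 0.0068086 + 0.013094 + 0.0077338 = 0.11115.
P(location 4 | evidence) ≈ 0.083515 / 0.11115 ≈ 0.751
P(location 5 | evidence) ≈ 0.0068086 / 0.11115 ≈ 0.061
P(location 6 | evidence) ≈ 0.013094 / 0.11115 ≈ 0.118
P(location 7 | evidence) ≈ 0.0077338 / 0.11115 ≈ 0.070
The largest is 0.751, so location 4 is most probable.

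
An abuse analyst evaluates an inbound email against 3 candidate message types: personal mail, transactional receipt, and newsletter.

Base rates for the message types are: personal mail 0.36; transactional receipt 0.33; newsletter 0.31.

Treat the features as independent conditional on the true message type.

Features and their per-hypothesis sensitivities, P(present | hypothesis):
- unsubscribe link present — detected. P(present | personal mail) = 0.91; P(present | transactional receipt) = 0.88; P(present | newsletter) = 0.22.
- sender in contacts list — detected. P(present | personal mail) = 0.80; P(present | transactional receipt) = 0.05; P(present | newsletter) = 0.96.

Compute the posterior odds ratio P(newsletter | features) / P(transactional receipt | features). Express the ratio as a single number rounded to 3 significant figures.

4.51

Unnormalized posterior weight (prior times the feature likelihoods) for each of the two hypotheses:
  newsletter: 0.31 × 0.22 × 0.96 = 0.065472
  transactional receipt: 0.33 × 0.88 × 0.05 = 0.01452
Posterior odds = 0.065472 / 0.01452 ≈ 4.51.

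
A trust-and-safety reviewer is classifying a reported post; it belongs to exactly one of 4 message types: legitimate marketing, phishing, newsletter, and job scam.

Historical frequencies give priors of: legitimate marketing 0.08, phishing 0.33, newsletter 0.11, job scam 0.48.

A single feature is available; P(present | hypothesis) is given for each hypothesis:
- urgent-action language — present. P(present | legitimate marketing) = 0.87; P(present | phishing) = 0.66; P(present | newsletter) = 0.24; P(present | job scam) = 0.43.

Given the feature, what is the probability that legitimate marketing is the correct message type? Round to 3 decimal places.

0.134

For each hypothesis, the unnormalized posterior weight is prior × likelihood:
  legitimate marketing: 0.08 × 0.87 = 0.0696
  phishing: 0.33 × 0.66 = 0.2178
  newsletter: 0.11 × 0.24 = 0.0264
  job scam: 0.48 × 0.43 = 0.2064
Normalizing constant Z = 0.0696 + 0.2178 + 0.0264 + 0.2064 = 0.5202.
P(legitimate marketing | evidence) = 0.0696 / 0.5202 ≈ 0.134.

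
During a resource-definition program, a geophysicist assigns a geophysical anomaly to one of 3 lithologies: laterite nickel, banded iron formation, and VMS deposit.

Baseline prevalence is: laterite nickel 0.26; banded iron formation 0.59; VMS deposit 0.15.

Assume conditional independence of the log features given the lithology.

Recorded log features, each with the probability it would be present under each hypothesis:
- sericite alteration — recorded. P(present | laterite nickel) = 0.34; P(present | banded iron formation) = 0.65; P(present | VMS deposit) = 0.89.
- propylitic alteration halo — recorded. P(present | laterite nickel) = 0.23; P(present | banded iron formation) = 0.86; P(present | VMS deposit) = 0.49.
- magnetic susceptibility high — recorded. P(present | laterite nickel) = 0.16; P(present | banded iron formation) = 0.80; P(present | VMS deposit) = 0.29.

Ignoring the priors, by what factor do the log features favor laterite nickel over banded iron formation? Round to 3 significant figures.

0.0280

Joint likelihood of the log feature pattern under each hypothesis:
  laterite nickel: 0.34 × 0.23 × 0.16 = 0.012512
  banded iron formation: 0.65 × 0.86 × 0.80 = 0.4472
Bayes factor = 0.012512 / 0.4472 ≈ 0.0280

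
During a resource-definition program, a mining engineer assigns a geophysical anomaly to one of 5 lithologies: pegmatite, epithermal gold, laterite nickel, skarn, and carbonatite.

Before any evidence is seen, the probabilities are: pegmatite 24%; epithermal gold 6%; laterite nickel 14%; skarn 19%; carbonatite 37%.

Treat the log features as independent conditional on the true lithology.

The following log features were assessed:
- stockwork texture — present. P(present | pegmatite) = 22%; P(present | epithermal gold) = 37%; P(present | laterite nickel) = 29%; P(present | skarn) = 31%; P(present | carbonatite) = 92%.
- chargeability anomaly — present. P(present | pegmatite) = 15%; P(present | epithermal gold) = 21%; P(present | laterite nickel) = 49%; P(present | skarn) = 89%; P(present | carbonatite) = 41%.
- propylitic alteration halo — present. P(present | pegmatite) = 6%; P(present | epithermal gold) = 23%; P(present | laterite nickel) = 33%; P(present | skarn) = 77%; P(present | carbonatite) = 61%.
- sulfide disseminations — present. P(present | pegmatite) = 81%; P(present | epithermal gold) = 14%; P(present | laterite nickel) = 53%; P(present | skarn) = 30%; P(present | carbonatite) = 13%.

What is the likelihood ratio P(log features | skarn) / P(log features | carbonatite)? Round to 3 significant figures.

The Bayes factor is the ratio of the joint likelihoods of the log feature pattern under the two hypotheses.
  skarn: 0.31 × 0.89 × 0.77 × 0.30 = 0.063733
  carbonatite: 0.92 × 0.41 × 0.61 × 0.13 = 0.029912
Bayes factor = 0.063733 / 0.029912 ≈ 2.13

2.13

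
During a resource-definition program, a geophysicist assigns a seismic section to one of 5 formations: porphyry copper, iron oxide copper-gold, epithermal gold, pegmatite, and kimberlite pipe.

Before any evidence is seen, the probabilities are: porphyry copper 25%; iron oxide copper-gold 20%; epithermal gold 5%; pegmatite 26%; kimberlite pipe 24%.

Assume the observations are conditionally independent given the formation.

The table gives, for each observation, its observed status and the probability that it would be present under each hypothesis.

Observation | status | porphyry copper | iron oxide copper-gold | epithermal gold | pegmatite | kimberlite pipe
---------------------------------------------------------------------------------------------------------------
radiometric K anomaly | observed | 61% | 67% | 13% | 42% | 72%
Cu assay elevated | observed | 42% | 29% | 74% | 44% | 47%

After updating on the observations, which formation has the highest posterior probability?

kimberlite pipe

By Bayes' rule with conditional independence, the unnormalized weight for each hypothesis is prior × ∏ likelihoods:
  porphyry copper: 0.25 × 0.61 × 0.42 = 0.06405
  iron oxide copper-gold: 0.20 × 0.67 × 0.29 = 0.03886
  epithermal gold: 0.05 × 0.13 × 0.74 = 0.00481
  pegmatite: 0.26 × 0.42 × 0.44 = 0.048048
  kimberlite pipe: 0.24 × 0.72 × 0.47 = 0.081216
Marginal likelihood of the evidence = 0.23698.
P(porphyry copper | evidence) ≈ 0.06405 / 0.23698 ≈ 0.270
P(iron oxide copper-gold | evidence) ≈ 0.03886 / 0.23698 ≈ 0.164
P(epithermal gold | evidence) ≈ 0.00481 / 0.23698 ≈ 0.020
P(pegmatite | evidence) ≈ 0.048048 / 0.23698 ≈ 0.203
P(kimberlite pipe | evidence) ≈ 0.081216 / 0.23698 ≈ 0.343
The largest is 0.343, so kimberlite pipe is most probable.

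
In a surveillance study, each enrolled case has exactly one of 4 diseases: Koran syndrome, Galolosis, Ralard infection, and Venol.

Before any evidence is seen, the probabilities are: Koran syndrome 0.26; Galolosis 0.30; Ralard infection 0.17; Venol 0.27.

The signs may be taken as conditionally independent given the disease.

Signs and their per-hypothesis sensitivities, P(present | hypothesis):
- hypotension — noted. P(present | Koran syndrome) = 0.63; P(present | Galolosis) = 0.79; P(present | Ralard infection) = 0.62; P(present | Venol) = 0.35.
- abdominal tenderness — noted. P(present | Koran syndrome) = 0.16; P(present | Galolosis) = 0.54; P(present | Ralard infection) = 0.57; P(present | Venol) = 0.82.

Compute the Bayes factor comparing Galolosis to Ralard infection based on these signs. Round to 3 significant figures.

Joint likelihood of the sign pattern under each hypothesis:
  Galolosis: 0.79 × 0.54 = 0.4266
  Ralard infection: 0.62 × 0.57 = 0.3534
Bayes factor = 0.4266 / 0.3534 ≈ 1.21

1.21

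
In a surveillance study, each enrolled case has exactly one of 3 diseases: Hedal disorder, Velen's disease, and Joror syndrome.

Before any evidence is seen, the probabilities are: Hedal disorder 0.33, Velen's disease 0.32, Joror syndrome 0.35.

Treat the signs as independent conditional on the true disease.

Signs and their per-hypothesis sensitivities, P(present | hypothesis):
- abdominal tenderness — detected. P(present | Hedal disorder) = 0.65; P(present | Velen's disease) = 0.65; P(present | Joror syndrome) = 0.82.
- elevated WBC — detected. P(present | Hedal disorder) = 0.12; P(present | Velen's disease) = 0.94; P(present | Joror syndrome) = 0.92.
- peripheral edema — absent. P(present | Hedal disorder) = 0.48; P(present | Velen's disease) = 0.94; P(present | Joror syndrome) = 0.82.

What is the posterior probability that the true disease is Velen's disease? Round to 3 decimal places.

By Bayes' rule with conditional independence, the unnormalized weight for each hypothesis is prior × ∏ likelihoods (using 1 − P(present | H) for each absent sign):
  Hedal disorder: 0.33 × 0.65 × 0.12 × (1 − 0.48) = 0.013385
  Velen's disease: 0.32 × 0.65 × 0.94 × (1 − 0.94) = 0.011731
  Joror syndrome: 0.35 × 0.82 × 0.92 × (1 − 0.82) = 0.047527
Marginal likelihood of the evidence = 0.072643.
P(Velen's disease | evidence) = 0.011731 / 0.072643 ≈ 0.161.

0.161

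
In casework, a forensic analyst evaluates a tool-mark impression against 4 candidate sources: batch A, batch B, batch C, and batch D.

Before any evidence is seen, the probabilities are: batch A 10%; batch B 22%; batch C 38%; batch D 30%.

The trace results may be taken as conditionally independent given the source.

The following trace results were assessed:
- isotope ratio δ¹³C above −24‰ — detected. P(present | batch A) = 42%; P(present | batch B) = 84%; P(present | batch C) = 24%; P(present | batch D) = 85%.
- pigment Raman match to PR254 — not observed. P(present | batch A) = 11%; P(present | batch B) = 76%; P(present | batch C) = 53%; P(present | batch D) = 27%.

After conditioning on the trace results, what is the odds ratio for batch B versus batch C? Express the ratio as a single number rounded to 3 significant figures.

1.03

Posterior odds equal prior odds times the likelihood ratio; only the two competing hypotheses matter (using 1 − P(present | H) for each absent trace result).
  batch B: 0.22 × 0.84 × (1 − 0.76) = 0.044352
  batch C: 0.38 × 0.24 × (1 − 0.53) = 0.042864
Posterior odds = 0.044352 / 0.042864 ≈ 1.03.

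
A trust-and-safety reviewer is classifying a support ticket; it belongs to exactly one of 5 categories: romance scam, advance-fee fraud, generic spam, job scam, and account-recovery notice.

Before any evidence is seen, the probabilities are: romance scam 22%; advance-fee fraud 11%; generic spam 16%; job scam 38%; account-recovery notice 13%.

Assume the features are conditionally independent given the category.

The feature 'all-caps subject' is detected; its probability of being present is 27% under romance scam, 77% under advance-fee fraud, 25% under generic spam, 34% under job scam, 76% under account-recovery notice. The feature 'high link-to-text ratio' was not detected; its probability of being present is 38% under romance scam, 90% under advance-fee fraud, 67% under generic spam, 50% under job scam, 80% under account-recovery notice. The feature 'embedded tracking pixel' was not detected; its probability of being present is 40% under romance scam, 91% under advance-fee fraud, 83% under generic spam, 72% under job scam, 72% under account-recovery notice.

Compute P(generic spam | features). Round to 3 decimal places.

For each hypothesis, the unnormalized posterior weight is prior × product of the feature likelihoods (using 1 − P(present | H) for each absent feature):
  romance scam: 0.22 × 0.27 × (1 − 0.38) × (1 − 0.40) = 0.022097
  advance-fee fraud: 0.11 × 0.77 × (1 − 0.90) × (1 − 0.91) = 0.0007623
  generic spam: 0.16 × 0.25 × (1 − 0.67) × (1 − 0.83) = 0.002244
  job scam: 0.38 × 0.34 × (1 − 0.50) × (1 − 0.72) = 0.018088
  account-recovery notice: 0.13 × 0.76 × (1 − 0.80) × (1 − 0.72) = 0.0055328
The unnormalized weights sum to 0.048724.
P(generic spam | evidence) = 0.002244 / 0.048724 ≈ 0.046.

0.046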